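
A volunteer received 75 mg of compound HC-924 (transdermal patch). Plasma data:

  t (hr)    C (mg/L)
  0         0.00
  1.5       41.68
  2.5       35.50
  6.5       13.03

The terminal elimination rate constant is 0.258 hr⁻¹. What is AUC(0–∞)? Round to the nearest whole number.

Trapezoidal AUC_0→6.5:
  [0→1.5]: (0.00+41.68)/2 × 1.5 = 31.26
  [1.5→2.5]: (41.68+35.50)/2 × 1 = 38.59
  [2.5→6.5]: (35.50+13.03)/2 × 4 = 97.06
  Sum = 166.91 mg/L·hr
Extrapolated tail: C_last / k_e = 13.03 / 0.258 = 50.504
AUC_0→∞ = 166.91 + 50.504 = 217.414 mg/L·hr

AUC = 217 mg/L·hr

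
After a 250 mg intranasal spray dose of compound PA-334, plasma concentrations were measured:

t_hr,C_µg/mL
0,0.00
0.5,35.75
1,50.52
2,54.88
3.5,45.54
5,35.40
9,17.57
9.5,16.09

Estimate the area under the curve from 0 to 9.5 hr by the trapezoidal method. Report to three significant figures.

AUC = 334 µg/mL·hr

Trapezoidal AUC_0→9.5:
  [0→0.5]: (0.00+35.75)/2 × 0.5 = 8.9375
  [0.5→1]: (35.75+50.52)/2 × 0.5 = 21.5675
  [1→2]: (50.52+54.88)/2 × 1 = 52.7
  [2→3.5]: (54.88+45.54)/2 × 1.5 = 75.315
  [3.5→5]: (45.54+35.40)/2 × 1.5 = 60.705
  [5→9]: (35.40+17.57)/2 × 4 = 105.94
  [9→9.5]: (17.57+16.09)/2 × 0.5 = 8.415
  Sum = 333.58 µg/mL·hr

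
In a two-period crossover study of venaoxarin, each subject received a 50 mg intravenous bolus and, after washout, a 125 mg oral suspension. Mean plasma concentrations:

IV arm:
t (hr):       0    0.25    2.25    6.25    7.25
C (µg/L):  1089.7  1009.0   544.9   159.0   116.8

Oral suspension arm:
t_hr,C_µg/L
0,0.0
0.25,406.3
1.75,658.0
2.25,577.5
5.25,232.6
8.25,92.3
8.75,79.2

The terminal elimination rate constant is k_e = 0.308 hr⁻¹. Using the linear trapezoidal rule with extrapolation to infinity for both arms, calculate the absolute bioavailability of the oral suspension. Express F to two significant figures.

F = 0.34

Trapezoidal AUC_0→7.25 (IV):
  [0→0.25]: (1089.7+1009.0)/2 × 0.25 = 262.3375
  [0.25→2.25]: (1009.0+544.9)/2 × 2 = 1553.9
  [2.25→6.25]: (544.9+159.0)/2 × 4 = 1407.8
  [6.25→7.25]: (159.0+116.8)/2 × 1 = 137.9
  Sum = 3361.9375 µg/L·hr
IV tail: 116.8/0.308 = 379.221; AUC_iv,0→∞ = 3361.9375 + 379.221 = 3741.1585 µg/L·hr
Trapezoidal AUC_0→8.75 (oral suspension):
  [0→0.25]: (0.0+406.3)/2 × 0.25 = 50.7875
  [0.25→1.75]: (406.3+658.0)/2 × 1.5 = 798.225
  [1.75→2.25]: (658.0+577.5)/2 × 0.5 = 308.875
  [2.25→5.25]: (577.5+232.6)/2 × 3 = 1215.15
  [5.25→8.25]: (232.6+92.3)/2 × 3 = 487.35
  [8.25→8.75]: (92.3+79.2)/2 × 0.5 = 42.875
  Sum = 2903.2625 µg/L·hr
oral suspension tail: 79.2/0.308 = 257.143; AUC_ev,0→∞ = 2903.2625 + 257.143 = 3160.4055 µg/L·hr
F = (AUC_ev/D_ev)/(AUC_iv/D_iv) = (3160.4055/125)/(3741.1585/50) = 25.283244/74.82317 = 0.3379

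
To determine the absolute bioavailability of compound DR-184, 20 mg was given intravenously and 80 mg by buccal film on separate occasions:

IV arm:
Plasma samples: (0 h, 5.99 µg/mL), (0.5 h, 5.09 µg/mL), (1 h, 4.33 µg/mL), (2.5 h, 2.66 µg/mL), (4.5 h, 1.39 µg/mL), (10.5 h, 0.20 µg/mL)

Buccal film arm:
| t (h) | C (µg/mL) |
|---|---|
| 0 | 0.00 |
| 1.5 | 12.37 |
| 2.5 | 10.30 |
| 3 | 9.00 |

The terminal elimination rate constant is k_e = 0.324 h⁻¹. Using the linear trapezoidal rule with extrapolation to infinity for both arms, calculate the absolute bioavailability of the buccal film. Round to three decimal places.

F = 0.672

Trapezoidal AUC_0→10.5 (IV):
  [0→0.5]: (5.99+5.09)/2 × 0.5 = 2.77
  [0.5→1]: (5.09+4.33)/2 × 0.5 = 2.355
  [1→2.5]: (4.33+2.66)/2 × 1.5 = 5.2425
  [2.5→4.5]: (2.66+1.39)/2 × 2 = 4.05
  [4.5→10.5]: (1.39+0.20)/2 × 6 = 4.77
  Sum = 19.1875 µg/mL·h
IV tail: 0.20/0.324 = 0.617; AUC_iv,0→∞ = 19.1875 + 0.617 = 19.8045 µg/mL·h
Trapezoidal AUC_0→3 (buccal film):
  [0→1.5]: (0.00+12.37)/2 × 1.5 = 9.2775
  [1.5→2.5]: (12.37+10.30)/2 × 1 = 11.335
  [2.5→3]: (10.30+9.00)/2 × 0.5 = 4.825
  Sum = 25.4375 µg/mL·h
buccal film tail: 9.00/0.324 = 27.778; AUC_ev,0→∞ = 25.4375 + 27.778 = 53.2155 µg/mL·h
F = (AUC_ev/D_ev)/(AUC_iv/D_iv) = (53.2155/80)/(19.8045/20) = 0.66519375/0.990225 = 0.6718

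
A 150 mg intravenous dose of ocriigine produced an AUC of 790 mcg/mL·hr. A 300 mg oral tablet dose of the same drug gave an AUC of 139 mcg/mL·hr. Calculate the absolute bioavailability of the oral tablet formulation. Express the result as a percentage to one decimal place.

F = (AUC_ev / D_ev) / (AUC_iv / D_iv)
  = (139/300) / (790/150)
  = 0.463333 / 5.26667 = 0.0880
  = 8.80%

F = 8.8%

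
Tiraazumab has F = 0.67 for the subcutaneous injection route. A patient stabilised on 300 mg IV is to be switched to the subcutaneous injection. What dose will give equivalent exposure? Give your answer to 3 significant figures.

D_subcutaneous = 448 mg

For equal systemic exposure: F × D_ev = D_iv
D_ev = D_iv / F = 300 / 0.67 = 447.761 mg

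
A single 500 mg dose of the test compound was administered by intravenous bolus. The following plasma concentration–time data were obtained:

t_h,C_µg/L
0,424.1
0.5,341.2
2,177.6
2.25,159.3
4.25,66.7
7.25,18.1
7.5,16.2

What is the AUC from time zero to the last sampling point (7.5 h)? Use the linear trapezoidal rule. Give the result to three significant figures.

AUC = 980 µg/L·h

Trapezoidal AUC_0→7.5:
  [0→0.5]: (424.1+341.2)/2 × 0.5 = 191.325
  [0.5→2]: (341.2+177.6)/2 × 1.5 = 389.1
  [2→2.25]: (177.6+159.3)/2 × 0.25 = 42.1125
  [2.25→4.25]: (159.3+66.7)/2 × 2 = 226.0
  [4.25→7.25]: (66.7+18.1)/2 × 3 = 127.2
  [7.25→7.5]: (18.1+16.2)/2 × 0.25 = 4.2875
  Sum = 980.025 µg/L·h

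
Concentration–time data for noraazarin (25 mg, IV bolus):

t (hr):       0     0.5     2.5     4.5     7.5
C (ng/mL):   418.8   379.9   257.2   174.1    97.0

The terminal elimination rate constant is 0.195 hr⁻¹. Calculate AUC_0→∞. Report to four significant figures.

Trapezoidal AUC_0→7.5:
  [0→0.5]: (418.8+379.9)/2 × 0.5 = 199.675
  [0.5→2.5]: (379.9+257.2)/2 × 2 = 637.1
  [2.5→4.5]: (257.2+174.1)/2 × 2 = 431.3
  [4.5→7.5]: (174.1+97.0)/2 × 3 = 406.65
  Sum = 1674.725 ng/mL·hr
Extrapolated tail: C_last / k_e = 97.0 / 0.195 = 497.436
AUC_0→∞ = 1674.725 + 497.436 = 2172.161 ng/mL·hr

AUC = 2172 ng/mL·hr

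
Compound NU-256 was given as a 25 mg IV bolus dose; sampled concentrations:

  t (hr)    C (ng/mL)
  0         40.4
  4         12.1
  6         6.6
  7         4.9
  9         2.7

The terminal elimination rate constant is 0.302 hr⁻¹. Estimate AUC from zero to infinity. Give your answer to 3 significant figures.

Trapezoidal AUC_0→9:
  [0→4]: (40.4+12.1)/2 × 4 = 105.0
  [4→6]: (12.1+6.6)/2 × 2 = 18.7
  [6→7]: (6.6+4.9)/2 × 1 = 5.75
  [7→9]: (4.9+2.7)/2 × 2 = 7.6
  Sum = 137.05 ng/mL·hr
Extrapolated tail: C_last / k_e = 2.7 / 0.302 = 8.940
AUC_0→∞ = 137.05 + 8.940 = 145.99 ng/mL·hr

AUC = 146 ng/mL·hr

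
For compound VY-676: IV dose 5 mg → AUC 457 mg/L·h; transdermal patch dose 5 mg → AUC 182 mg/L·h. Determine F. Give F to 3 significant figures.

F = (AUC_ev / D_ev) / (AUC_iv / D_iv)
  = (182/5) / (457/5)
  = 36.4 / 91.4 = 0.3982

F = 0.398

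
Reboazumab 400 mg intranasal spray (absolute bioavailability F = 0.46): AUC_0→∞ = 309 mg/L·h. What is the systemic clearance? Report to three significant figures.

CL = F × Dose / AUC_0→∞
   = 0.46 × 400 / 309 = 0.595469 L/h

CL = 0.595 L/h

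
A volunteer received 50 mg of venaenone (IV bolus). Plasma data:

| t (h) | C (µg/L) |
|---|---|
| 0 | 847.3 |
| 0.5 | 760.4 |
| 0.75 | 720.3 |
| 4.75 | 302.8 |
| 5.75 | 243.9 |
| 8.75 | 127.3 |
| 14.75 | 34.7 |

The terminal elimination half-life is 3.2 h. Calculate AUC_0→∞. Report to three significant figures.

AUC = 4110 µg/L·h

Trapezoidal AUC_0→14.75:
  [0→0.5]: (847.3+760.4)/2 × 0.5 = 401.925
  [0.5→0.75]: (760.4+720.3)/2 × 0.25 = 185.0875
  [0.75→4.75]: (720.3+302.8)/2 × 4 = 2046.2
  [4.75→5.75]: (302.8+243.9)/2 × 1 = 273.35
  [5.75→8.75]: (243.9+127.3)/2 × 3 = 556.8
  [8.75→14.75]: (127.3+34.7)/2 × 6 = 486.0
  Sum = 3949.3625 µg/L·h
k_e = ln2 / t½ = 0.693147 / 3.2 = 0.2166 h^-1
Extrapolated tail: C_last / k_e = 34.7 / 0.2166 = 160.203
AUC_0→∞ = 3949.3625 + 160.203 = 4109.5655 µg/L·h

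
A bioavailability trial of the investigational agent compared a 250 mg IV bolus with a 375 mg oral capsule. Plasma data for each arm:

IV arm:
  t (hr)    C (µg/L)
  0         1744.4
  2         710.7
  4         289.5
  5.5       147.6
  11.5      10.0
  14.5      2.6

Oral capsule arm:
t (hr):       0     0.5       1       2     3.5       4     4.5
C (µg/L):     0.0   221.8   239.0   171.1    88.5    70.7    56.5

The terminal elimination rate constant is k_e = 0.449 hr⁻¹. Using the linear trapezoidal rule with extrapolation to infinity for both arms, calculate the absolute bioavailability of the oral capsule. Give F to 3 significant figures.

F = 0.120

Trapezoidal AUC_0→14.5 (IV):
  [0→2]: (1744.4+710.7)/2 × 2 = 2455.1
  [2→4]: (710.7+289.5)/2 × 2 = 1000.2
  [4→5.5]: (289.5+147.6)/2 × 1.5 = 327.825
  [5.5→11.5]: (147.6+10.0)/2 × 6 = 472.8
  [11.5→14.5]: (10.0+2.6)/2 × 3 = 18.9
  Sum = 4274.825 µg/L·hr
IV tail: 2.6/0.449 = 5.791; AUC_iv,0→∞ = 4274.825 + 5.791 = 4280.616 µg/L·hr
Trapezoidal AUC_0→4.5 (oral capsule):
  [0→0.5]: (0.0+221.8)/2 × 0.5 = 55.45
  [0.5→1]: (221.8+239.0)/2 × 0.5 = 115.2
  [1→2]: (239.0+171.1)/2 × 1 = 205.05
  [2→3.5]: (171.1+88.5)/2 × 1.5 = 194.7
  [3.5→4]: (88.5+70.7)/2 × 0.5 = 39.8
  [4→4.5]: (70.7+56.5)/2 × 0.5 = 31.8
  Sum = 642.0 µg/L·hr
oral capsule tail: 56.5/0.449 = 125.835; AUC_ev,0→∞ = 642.0 + 125.835 = 767.835 µg/L·hr
F = (AUC_ev/D_ev)/(AUC_iv/D_iv) = (767.835/375)/(4280.616/250) = 2.04756/17.122464 = 0.1196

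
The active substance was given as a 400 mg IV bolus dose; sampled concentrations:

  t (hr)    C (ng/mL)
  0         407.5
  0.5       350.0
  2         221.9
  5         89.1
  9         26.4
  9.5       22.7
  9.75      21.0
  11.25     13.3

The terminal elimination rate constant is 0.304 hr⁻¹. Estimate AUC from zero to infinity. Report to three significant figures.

AUC = 1400 ng/mL·hr

Trapezoidal AUC_0→11.25:
  [0→0.5]: (407.5+350.0)/2 × 0.5 = 189.375
  [0.5→2]: (350.0+221.9)/2 × 1.5 = 428.925
  [2→5]: (221.9+89.1)/2 × 3 = 466.5
  [5→9]: (89.1+26.4)/2 × 4 = 231.0
  [9→9.5]: (26.4+22.7)/2 × 0.5 = 12.275
  [9.5→9.75]: (22.7+21.0)/2 × 0.25 = 5.4625
  [9.75→11.25]: (21.0+13.3)/2 × 1.5 = 25.725
  Sum = 1359.2625 ng/mL·hr
Extrapolated tail: C_last / k_e = 13.3 / 0.304 = 43.750
AUC_0→∞ = 1359.2625 + 43.750 = 1403.0125 ng/mL·hr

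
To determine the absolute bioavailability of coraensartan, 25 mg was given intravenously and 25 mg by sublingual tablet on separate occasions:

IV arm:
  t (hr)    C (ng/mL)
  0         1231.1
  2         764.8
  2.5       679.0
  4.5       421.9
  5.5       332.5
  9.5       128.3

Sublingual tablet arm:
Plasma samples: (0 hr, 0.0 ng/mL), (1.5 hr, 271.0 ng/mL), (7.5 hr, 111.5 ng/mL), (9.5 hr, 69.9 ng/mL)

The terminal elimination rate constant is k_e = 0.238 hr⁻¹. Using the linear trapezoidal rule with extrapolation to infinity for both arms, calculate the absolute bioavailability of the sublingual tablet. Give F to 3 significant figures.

F = 0.345

Trapezoidal AUC_0→9.5 (IV):
  [0→2]: (1231.1+764.8)/2 × 2 = 1995.9
  [2→2.5]: (764.8+679.0)/2 × 0.5 = 360.95
  [2.5→4.5]: (679.0+421.9)/2 × 2 = 1100.9
  [4.5→5.5]: (421.9+332.5)/2 × 1 = 377.2
  [5.5→9.5]: (332.5+128.3)/2 × 4 = 921.6
  Sum = 4756.55 ng/mL·hr
IV tail: 128.3/0.238 = 539.076; AUC_iv,0→∞ = 4756.55 + 539.076 = 5295.626 ng/mL·hr
Trapezoidal AUC_0→9.5 (sublingual tablet):
  [0→1.5]: (0.0+271.0)/2 × 1.5 = 203.25
  [1.5→7.5]: (271.0+111.5)/2 × 6 = 1147.5
  [7.5→9.5]: (111.5+69.9)/2 × 2 = 181.4
  Sum = 1532.15 ng/mL·hr
sublingual tablet tail: 69.9/0.238 = 293.697; AUC_ev,0→∞ = 1532.15 + 293.697 = 1825.847 ng/mL·hr
F = (AUC_ev/D_ev)/(AUC_iv/D_iv) = (1825.847/25)/(5295.626/25) = 73.03388/211.82504 = 0.3448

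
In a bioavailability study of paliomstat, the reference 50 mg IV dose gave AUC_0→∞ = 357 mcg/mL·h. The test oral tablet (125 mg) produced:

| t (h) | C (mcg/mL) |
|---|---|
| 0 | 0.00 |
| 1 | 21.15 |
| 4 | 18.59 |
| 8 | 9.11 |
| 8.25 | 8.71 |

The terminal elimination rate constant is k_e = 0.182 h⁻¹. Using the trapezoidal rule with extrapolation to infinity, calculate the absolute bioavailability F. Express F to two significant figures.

Trapezoidal AUC_0→8.25 (oral tablet):
  [0→1]: (0.00+21.15)/2 × 1 = 10.575
  [1→4]: (21.15+18.59)/2 × 3 = 59.61
  [4→8]: (18.59+9.11)/2 × 4 = 55.4
  [8→8.25]: (9.11+8.71)/2 × 0.25 = 2.2275
  Sum = 127.8125 mcg/mL·h
Tail: C_last/k_e = 8.71/0.182 = 47.857
AUC_0→∞ (oral tablet) = 127.8125 + 47.857 = 175.6695 mcg/mL·h
F = (AUC_ev/D_ev)/(AUC_iv/D_iv) = (175.6695/125)/(357/50) = 1.405356/7.14 = 0.1968

F = 0.20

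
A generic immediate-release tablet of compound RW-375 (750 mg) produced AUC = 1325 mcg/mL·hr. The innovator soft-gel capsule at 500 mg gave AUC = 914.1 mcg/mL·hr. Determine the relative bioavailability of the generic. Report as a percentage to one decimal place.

F_rel = 96.6%

F_rel = (AUC_test/D_test) / (AUC_ref/D_ref)
      = (1325/750) / (914.1/500)
      = 1.76667 / 1.8282 = 0.9663 = 96.63%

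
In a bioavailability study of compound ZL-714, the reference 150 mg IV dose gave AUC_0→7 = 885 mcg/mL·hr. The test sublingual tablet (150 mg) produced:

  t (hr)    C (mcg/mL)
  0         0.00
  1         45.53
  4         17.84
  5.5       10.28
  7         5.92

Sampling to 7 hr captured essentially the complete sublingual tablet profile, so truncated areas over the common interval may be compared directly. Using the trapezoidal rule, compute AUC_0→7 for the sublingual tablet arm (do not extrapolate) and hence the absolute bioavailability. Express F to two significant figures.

Trapezoidal AUC_0→7 (sublingual tablet):
  [0→1]: (0.00+45.53)/2 × 1 = 22.765
  [1→4]: (45.53+17.84)/2 × 3 = 95.055
  [4→5.5]: (17.84+10.28)/2 × 1.5 = 21.09
  [5.5→7]: (10.28+5.92)/2 × 1.5 = 12.15
  Sum = 151.06 mcg/mL·hr
F = (AUC_ev/D_ev)/(AUC_iv/D_iv) = (151.06/150)/(885/150) = 1.00707/5.9 = 0.1707

F = 0.17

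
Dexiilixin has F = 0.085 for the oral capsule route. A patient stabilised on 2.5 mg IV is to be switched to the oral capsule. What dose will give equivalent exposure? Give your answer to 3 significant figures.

D_oral = 29.4 mg

For equal systemic exposure: F × D_ev = D_iv
D_ev = D_iv / F = 2.5 / 0.085 = 29.4118 mg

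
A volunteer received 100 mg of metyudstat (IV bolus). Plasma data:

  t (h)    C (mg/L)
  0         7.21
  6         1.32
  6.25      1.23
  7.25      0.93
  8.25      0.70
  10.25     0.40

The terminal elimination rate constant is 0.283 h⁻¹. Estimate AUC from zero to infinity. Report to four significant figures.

AUC = 30.32 mg/L·h

Trapezoidal AUC_0→10.25:
  [0→6]: (7.21+1.32)/2 × 6 = 25.59
  [6→6.25]: (1.32+1.23)/2 × 0.25 = 0.31875
  [6.25→7.25]: (1.23+0.93)/2 × 1 = 1.08
  [7.25→8.25]: (0.93+0.70)/2 × 1 = 0.815
  [8.25→10.25]: (0.70+0.40)/2 × 2 = 1.1
  Sum = 28.90375 mg/L·h
Extrapolated tail: C_last / k_e = 0.40 / 0.283 = 1.413
AUC_0→∞ = 28.90375 + 1.413 = 30.31675 mg/L·h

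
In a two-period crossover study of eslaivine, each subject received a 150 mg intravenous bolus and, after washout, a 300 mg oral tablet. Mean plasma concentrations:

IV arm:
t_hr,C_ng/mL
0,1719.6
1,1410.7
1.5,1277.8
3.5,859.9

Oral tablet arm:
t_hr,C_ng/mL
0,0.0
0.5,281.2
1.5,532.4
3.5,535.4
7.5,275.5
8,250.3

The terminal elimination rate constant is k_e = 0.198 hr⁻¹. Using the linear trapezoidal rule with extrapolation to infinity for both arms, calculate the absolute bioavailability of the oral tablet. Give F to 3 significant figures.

F = 0.262

Trapezoidal AUC_0→3.5 (IV):
  [0→1]: (1719.6+1410.7)/2 × 1 = 1565.15
  [1→1.5]: (1410.7+1277.8)/2 × 0.5 = 672.125
  [1.5→3.5]: (1277.8+859.9)/2 × 2 = 2137.7
  Sum = 4374.975 ng/mL·hr
IV tail: 859.9/0.198 = 4342.929; AUC_iv,0→∞ = 4374.975 + 4342.929 = 8717.904 ng/mL·hr
Trapezoidal AUC_0→8 (oral tablet):
  [0→0.5]: (0.0+281.2)/2 × 0.5 = 70.3
  [0.5→1.5]: (281.2+532.4)/2 × 1 = 406.8
  [1.5→3.5]: (532.4+535.4)/2 × 2 = 1067.8
  [3.5→7.5]: (535.4+275.5)/2 × 4 = 1621.8
  [7.5→8]: (275.5+250.3)/2 × 0.5 = 131.45
  Sum = 3298.15 ng/mL·hr
oral tablet tail: 250.3/0.198 = 1264.141; AUC_ev,0→∞ = 3298.15 + 1264.141 = 4562.291 ng/mL·hr
F = (AUC_ev/D_ev)/(AUC_iv/D_iv) = (4562.291/300)/(8717.904/150) = 15.2076/58.11936 = 0.2617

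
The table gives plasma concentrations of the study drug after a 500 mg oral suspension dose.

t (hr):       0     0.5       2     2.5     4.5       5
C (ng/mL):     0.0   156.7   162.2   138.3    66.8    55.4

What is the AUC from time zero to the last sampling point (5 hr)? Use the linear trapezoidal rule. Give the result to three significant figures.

AUC = 589 ng/mL·hr

Trapezoidal AUC_0→5:
  [0→0.5]: (0.0+156.7)/2 × 0.5 = 39.175
  [0.5→2]: (156.7+162.2)/2 × 1.5 = 239.175
  [2→2.5]: (162.2+138.3)/2 × 0.5 = 75.125
  [2.5→4.5]: (138.3+66.8)/2 × 2 = 205.1
  [4.5→5]: (66.8+55.4)/2 × 0.5 = 30.55
  Sum = 589.125 ng/mL·hr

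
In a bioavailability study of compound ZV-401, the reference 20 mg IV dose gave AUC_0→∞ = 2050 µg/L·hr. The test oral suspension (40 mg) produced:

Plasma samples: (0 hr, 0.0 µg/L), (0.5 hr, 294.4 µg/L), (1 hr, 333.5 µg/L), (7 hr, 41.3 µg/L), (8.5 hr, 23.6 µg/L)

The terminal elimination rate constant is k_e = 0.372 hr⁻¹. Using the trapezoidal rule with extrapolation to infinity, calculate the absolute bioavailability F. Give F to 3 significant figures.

F = 0.358

Trapezoidal AUC_0→8.5 (oral suspension):
  [0→0.5]: (0.0+294.4)/2 × 0.5 = 73.6
  [0.5→1]: (294.4+333.5)/2 × 0.5 = 156.975
  [1→7]: (333.5+41.3)/2 × 6 = 1124.4
  [7→8.5]: (41.3+23.6)/2 × 1.5 = 48.675
  Sum = 1403.65 µg/L·hr
Tail: C_last/k_e = 23.6/0.372 = 63.441
AUC_0→∞ (oral suspension) = 1403.65 + 63.441 = 1467.091 µg/L·hr
F = (AUC_ev/D_ev)/(AUC_iv/D_iv) = (1467.091/40)/(2050/20) = 36.677275/102.5 = 0.3578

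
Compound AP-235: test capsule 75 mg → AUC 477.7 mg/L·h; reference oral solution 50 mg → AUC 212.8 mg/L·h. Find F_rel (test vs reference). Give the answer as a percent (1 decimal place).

F_rel = 149.7%

F_rel = (AUC_test/D_test) / (AUC_ref/D_ref)
      = (477.7/75) / (212.8/50)
      = 6.36933 / 4.256 = 1.4966 = 149.66%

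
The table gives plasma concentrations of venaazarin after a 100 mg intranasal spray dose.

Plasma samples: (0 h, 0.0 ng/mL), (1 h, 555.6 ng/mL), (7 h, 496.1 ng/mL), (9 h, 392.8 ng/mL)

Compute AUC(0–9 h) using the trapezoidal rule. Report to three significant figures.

Trapezoidal AUC_0→9:
  [0→1]: (0.0+555.6)/2 × 1 = 277.8
  [1→7]: (555.6+496.1)/2 × 6 = 3155.1
  [7→9]: (496.1+392.8)/2 × 2 = 888.9
  Sum = 4321.8 ng/mL·h

AUC = 4320 ng/mL·h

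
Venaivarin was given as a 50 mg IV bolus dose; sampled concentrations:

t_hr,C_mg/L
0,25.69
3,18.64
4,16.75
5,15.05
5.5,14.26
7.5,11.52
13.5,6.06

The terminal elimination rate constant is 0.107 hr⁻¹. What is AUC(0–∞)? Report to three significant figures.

Trapezoidal AUC_0→13.5:
  [0→3]: (25.69+18.64)/2 × 3 = 66.495
  [3→4]: (18.64+16.75)/2 × 1 = 17.695
  [4→5]: (16.75+15.05)/2 × 1 = 15.9
  [5→5.5]: (15.05+14.26)/2 × 0.5 = 7.3275
  [5.5→7.5]: (14.26+11.52)/2 × 2 = 25.78
  [7.5→13.5]: (11.52+6.06)/2 × 6 = 52.74
  Sum = 185.9375 mg/L·hr
Extrapolated tail: C_last / k_e = 6.06 / 0.107 = 56.636
AUC_0→∞ = 185.9375 + 56.636 = 242.5735 mg/L·hr

AUC = 243 mg/L·hr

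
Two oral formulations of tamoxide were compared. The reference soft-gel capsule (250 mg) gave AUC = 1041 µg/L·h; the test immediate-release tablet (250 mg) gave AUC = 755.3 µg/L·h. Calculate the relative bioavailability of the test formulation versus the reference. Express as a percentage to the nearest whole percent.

F_rel = (AUC_test/D_test) / (AUC_ref/D_ref)
      = (755.3/250) / (1041/250)
      = 3.0212 / 4.164 = 0.7256 = 72.56%

F_rel = 73%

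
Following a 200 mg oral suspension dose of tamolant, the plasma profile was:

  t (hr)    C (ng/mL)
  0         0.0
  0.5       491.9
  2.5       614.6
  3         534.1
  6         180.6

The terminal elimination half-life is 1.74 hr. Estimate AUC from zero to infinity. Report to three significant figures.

AUC = 3040 ng/mL·hr

Trapezoidal AUC_0→6:
  [0→0.5]: (0.0+491.9)/2 × 0.5 = 122.975
  [0.5→2.5]: (491.9+614.6)/2 × 2 = 1106.5
  [2.5→3]: (614.6+534.1)/2 × 0.5 = 287.175
  [3→6]: (534.1+180.6)/2 × 3 = 1072.05
  Sum = 2588.7 ng/mL·hr
k_e = ln2 / t½ = 0.693147 / 1.74 = 0.3984 hr^-1
Extrapolated tail: C_last / k_e = 180.6 / 0.3984 = 453.313
AUC_0→∞ = 2588.7 + 453.313 = 3042.013 ng/mL·hr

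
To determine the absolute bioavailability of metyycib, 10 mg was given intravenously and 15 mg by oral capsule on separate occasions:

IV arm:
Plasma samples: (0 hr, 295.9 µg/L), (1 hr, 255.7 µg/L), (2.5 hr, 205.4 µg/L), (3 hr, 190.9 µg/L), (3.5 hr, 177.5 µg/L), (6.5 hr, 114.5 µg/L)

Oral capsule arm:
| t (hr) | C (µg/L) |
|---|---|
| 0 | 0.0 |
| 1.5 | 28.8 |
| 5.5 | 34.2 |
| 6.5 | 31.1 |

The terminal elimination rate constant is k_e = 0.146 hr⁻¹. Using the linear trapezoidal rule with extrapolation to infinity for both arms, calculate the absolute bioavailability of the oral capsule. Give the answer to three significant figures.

Trapezoidal AUC_0→6.5 (IV):
  [0→1]: (295.9+255.7)/2 × 1 = 275.8
  [1→2.5]: (255.7+205.4)/2 × 1.5 = 345.825
  [2.5→3]: (205.4+190.9)/2 × 0.5 = 99.075
  [3→3.5]: (190.9+177.5)/2 × 0.5 = 92.1
  [3.5→6.5]: (177.5+114.5)/2 × 3 = 438.0
  Sum = 1250.8 µg/L·hr
IV tail: 114.5/0.146 = 784.247; AUC_iv,0→∞ = 1250.8 + 784.247 = 2035.047 µg/L·hr
Trapezoidal AUC_0→6.5 (oral capsule):
  [0→1.5]: (0.0+28.8)/2 × 1.5 = 21.6
  [1.5→5.5]: (28.8+34.2)/2 × 4 = 126.0
  [5.5→6.5]: (34.2+31.1)/2 × 1 = 32.65
  Sum = 180.25 µg/L·hr
oral capsule tail: 31.1/0.146 = 213.014; AUC_ev,0→∞ = 180.25 + 213.014 = 393.264 µg/L·hr
F = (AUC_ev/D_ev)/(AUC_iv/D_iv) = (393.264/15)/(2035.047/10) = 26.2176/203.5047 = 0.1288

F = 0.129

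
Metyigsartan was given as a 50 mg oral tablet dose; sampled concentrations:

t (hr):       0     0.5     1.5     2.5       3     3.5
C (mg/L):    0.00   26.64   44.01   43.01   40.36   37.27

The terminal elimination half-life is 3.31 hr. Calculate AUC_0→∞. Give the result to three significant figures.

Trapezoidal AUC_0→3.5:
  [0→0.5]: (0.00+26.64)/2 × 0.5 = 6.66
  [0.5→1.5]: (26.64+44.01)/2 × 1 = 35.325
  [1.5→2.5]: (44.01+43.01)/2 × 1 = 43.51
  [2.5→3]: (43.01+40.36)/2 × 0.5 = 20.8425
  [3→3.5]: (40.36+37.27)/2 × 0.5 = 19.4075
  Sum = 125.745 mg/L·hr
k_e = ln2 / t½ = 0.693147 / 3.31 = 0.2094 hr^-1
Extrapolated tail: C_last / k_e = 37.27 / 0.2094 = 177.985
AUC_0→∞ = 125.745 + 177.985 = 303.73 mg/L·hr

AUC = 304 mg/L·hr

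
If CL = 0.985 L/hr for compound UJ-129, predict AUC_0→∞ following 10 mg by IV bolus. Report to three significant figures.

AUC_0→∞ = Dose_iv / CL
        = 10 / 0.985 = 10.1523 mg/L·hr

AUC = 10.2 mg/L·hr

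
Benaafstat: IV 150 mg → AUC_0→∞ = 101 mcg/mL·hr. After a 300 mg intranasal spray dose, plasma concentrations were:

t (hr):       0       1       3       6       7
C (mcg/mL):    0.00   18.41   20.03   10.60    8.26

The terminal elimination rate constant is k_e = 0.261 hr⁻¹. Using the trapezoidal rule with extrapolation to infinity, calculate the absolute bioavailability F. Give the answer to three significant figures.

F = 0.667

Trapezoidal AUC_0→7 (intranasal spray):
  [0→1]: (0.00+18.41)/2 × 1 = 9.205
  [1→3]: (18.41+20.03)/2 × 2 = 38.44
  [3→6]: (20.03+10.60)/2 × 3 = 45.945
  [6→7]: (10.60+8.26)/2 × 1 = 9.43
  Sum = 103.02 mcg/mL·hr
Tail: C_last/k_e = 8.26/0.261 = 31.648
AUC_0→∞ (intranasal spray) = 103.02 + 31.648 = 134.668 mcg/mL·hr
F = (AUC_ev/D_ev)/(AUC_iv/D_iv) = (134.668/300)/(101/150) = 0.448893/0.673333 = 0.6667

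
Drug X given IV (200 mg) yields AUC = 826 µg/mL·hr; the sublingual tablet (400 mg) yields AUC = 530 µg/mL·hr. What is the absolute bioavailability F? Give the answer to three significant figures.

F = (AUC_ev / D_ev) / (AUC_iv / D_iv)
  = (530/400) / (826/200)
  = 1.325 / 4.13 = 0.3208

F = 0.321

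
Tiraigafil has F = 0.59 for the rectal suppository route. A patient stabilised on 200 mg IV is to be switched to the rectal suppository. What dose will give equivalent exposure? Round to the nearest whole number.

For equal systemic exposure: F × D_ev = D_iv
D_ev = D_iv / F = 200 / 0.59 = 338.983 mg

D_rectal = 339 mg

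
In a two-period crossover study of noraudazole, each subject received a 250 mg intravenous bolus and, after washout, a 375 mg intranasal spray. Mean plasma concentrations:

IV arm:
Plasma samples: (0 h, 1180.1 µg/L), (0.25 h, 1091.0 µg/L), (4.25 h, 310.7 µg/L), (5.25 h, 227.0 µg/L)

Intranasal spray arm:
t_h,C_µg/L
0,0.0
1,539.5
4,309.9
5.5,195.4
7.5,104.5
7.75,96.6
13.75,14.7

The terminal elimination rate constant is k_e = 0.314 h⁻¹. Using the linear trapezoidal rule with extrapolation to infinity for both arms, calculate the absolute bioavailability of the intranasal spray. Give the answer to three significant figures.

F = 0.430

Trapezoidal AUC_0→5.25 (IV):
  [0→0.25]: (1180.1+1091.0)/2 × 0.25 = 283.8875
  [0.25→4.25]: (1091.0+310.7)/2 × 4 = 2803.4
  [4.25→5.25]: (310.7+227.0)/2 × 1 = 268.85
  Sum = 3356.1375 µg/L·h
IV tail: 227.0/0.314 = 722.930; AUC_iv,0→∞ = 3356.1375 + 722.930 = 4079.0675 µg/L·h
Trapezoidal AUC_0→13.75 (intranasal spray):
  [0→1]: (0.0+539.5)/2 × 1 = 269.75
  [1→4]: (539.5+309.9)/2 × 3 = 1274.1
  [4→5.5]: (309.9+195.4)/2 × 1.5 = 378.975
  [5.5→7.5]: (195.4+104.5)/2 × 2 = 299.9
  [7.5→7.75]: (104.5+96.6)/2 × 0.25 = 25.1375
  [7.75→13.75]: (96.6+14.7)/2 × 6 = 333.9
  Sum = 2581.7625 µg/L·h
intranasal spray tail: 14.7/0.314 = 46.815; AUC_ev,0→∞ = 2581.7625 + 46.815 = 2628.5775 µg/L·h
F = (AUC_ev/D_ev)/(AUC_iv/D_iv) = (2628.5775/375)/(4079.0675/250) = 7.00954/16.31627 = 0.4296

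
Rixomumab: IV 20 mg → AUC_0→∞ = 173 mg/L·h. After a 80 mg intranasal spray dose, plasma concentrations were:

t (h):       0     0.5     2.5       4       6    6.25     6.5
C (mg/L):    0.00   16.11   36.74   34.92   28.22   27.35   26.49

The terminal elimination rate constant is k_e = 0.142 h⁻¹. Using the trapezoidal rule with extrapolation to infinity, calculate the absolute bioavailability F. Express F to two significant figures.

Trapezoidal AUC_0→6.5 (intranasal spray):
  [0→0.5]: (0.00+16.11)/2 × 0.5 = 4.0275
  [0.5→2.5]: (16.11+36.74)/2 × 2 = 52.85
  [2.5→4]: (36.74+34.92)/2 × 1.5 = 53.745
  [4→6]: (34.92+28.22)/2 × 2 = 63.14
  [6→6.25]: (28.22+27.35)/2 × 0.25 = 6.94625
  [6.25→6.5]: (27.35+26.49)/2 × 0.25 = 6.73
  Sum = 187.43875 mg/L·h
Tail: C_last/k_e = 26.49/0.142 = 186.549
AUC_0→∞ (intranasal spray) = 187.43875 + 186.549 = 373.98775 mg/L·h
F = (AUC_ev/D_ev)/(AUC_iv/D_iv) = (373.98775/80)/(173/20) = 4.67485/8.65 = 0.5404

F = 0.54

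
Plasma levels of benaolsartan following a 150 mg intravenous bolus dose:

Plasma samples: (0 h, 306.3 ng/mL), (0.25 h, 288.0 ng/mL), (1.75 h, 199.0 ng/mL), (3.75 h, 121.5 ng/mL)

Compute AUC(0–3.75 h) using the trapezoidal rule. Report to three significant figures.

Trapezoidal AUC_0→3.75:
  [0→0.25]: (306.3+288.0)/2 × 0.25 = 74.2875
  [0.25→1.75]: (288.0+199.0)/2 × 1.5 = 365.25
  [1.75→3.75]: (199.0+121.5)/2 × 2 = 320.5
  Sum = 760.0375 ng/mL·h

AUC = 760 ng/mL·h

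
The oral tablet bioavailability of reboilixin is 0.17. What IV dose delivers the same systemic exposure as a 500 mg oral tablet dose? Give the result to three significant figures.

D_iv = 85.0 mg

Systemic exposure from an extravascular dose = F × D_ev, so the equivalent IV dose is F × D_ev.
D_iv = F × D_ev = 0.17 × 500 = 85 mg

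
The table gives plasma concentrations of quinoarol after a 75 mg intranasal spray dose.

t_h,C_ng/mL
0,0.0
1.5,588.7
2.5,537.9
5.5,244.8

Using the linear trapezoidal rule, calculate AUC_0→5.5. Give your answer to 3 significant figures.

Trapezoidal AUC_0→5.5:
  [0→1.5]: (0.0+588.7)/2 × 1.5 = 441.525
  [1.5→2.5]: (588.7+537.9)/2 × 1 = 563.3
  [2.5→5.5]: (537.9+244.8)/2 × 3 = 1174.05
  Sum = 2178.875 ng/mL·h

AUC = 2180 ng/mL·h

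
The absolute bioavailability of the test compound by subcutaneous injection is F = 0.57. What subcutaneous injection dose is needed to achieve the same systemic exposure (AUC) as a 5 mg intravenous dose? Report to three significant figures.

D_subcutaneous = 8.77 mg

For equal systemic exposure: F × D_ev = D_iv
D_ev = D_iv / F = 5 / 0.57 = 8.77193 mg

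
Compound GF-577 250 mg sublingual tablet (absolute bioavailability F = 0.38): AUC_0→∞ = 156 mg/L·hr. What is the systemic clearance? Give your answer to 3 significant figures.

CL = F × Dose / AUC_0→∞
   = 0.38 × 250 / 156 = 0.608974 L/hr

CL = 0.609 L/hr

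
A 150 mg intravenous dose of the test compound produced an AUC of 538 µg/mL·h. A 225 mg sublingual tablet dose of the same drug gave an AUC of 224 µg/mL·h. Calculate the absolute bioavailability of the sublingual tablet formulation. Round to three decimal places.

F = (AUC_ev / D_ev) / (AUC_iv / D_iv)
  = (224/225) / (538/150)
  = 0.995556 / 3.58667 = 0.2776

F = 0.278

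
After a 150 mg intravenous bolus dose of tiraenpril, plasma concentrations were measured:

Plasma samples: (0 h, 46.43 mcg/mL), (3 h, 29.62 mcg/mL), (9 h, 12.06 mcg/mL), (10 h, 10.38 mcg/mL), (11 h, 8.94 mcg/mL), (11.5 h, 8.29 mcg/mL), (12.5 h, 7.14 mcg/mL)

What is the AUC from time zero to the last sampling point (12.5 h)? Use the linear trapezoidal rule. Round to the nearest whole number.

Trapezoidal AUC_0→12.5:
  [0→3]: (46.43+29.62)/2 × 3 = 114.075
  [3→9]: (29.62+12.06)/2 × 6 = 125.04
  [9→10]: (12.06+10.38)/2 × 1 = 11.22
  [10→11]: (10.38+8.94)/2 × 1 = 9.66
  [11→11.5]: (8.94+8.29)/2 × 0.5 = 4.3075
  [11.5→12.5]: (8.29+7.14)/2 × 1 = 7.715
  Sum = 272.0175 mcg/mL·h

AUC = 272 mcg/mL·h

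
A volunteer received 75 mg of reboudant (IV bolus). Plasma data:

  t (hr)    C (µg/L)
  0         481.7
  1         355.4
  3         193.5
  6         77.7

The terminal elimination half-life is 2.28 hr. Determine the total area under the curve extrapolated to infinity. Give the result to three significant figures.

Trapezoidal AUC_0→6:
  [0→1]: (481.7+355.4)/2 × 1 = 418.55
  [1→3]: (355.4+193.5)/2 × 2 = 548.9
  [3→6]: (193.5+77.7)/2 × 3 = 406.8
  Sum = 1374.25 µg/L·hr
k_e = ln2 / t½ = 0.693147 / 2.28 = 0.3040 hr^-1
Extrapolated tail: C_last / k_e = 77.7 / 0.304 = 255.592
AUC_0→∞ = 1374.25 + 255.592 = 1629.842 µg/L·hr

AUC = 1630 µg/L·hr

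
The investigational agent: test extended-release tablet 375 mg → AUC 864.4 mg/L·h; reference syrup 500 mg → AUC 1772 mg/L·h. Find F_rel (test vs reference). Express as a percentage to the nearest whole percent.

F_rel = 65%

F_rel = (AUC_test/D_test) / (AUC_ref/D_ref)
      = (864.4/375) / (1772/500)
      = 2.30507 / 3.544 = 0.6504 = 65.04%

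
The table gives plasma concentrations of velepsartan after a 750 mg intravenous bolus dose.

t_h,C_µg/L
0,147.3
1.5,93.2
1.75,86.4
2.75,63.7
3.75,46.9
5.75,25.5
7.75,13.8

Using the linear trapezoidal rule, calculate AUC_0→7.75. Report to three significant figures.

Trapezoidal AUC_0→7.75:
  [0→1.5]: (147.3+93.2)/2 × 1.5 = 180.375
  [1.5→1.75]: (93.2+86.4)/2 × 0.25 = 22.45
  [1.75→2.75]: (86.4+63.7)/2 × 1 = 75.05
  [2.75→3.75]: (63.7+46.9)/2 × 1 = 55.3
  [3.75→5.75]: (46.9+25.5)/2 × 2 = 72.4
  [5.75→7.75]: (25.5+13.8)/2 × 2 = 39.3
  Sum = 444.875 µg/L·h

AUC = 445 µg/L·h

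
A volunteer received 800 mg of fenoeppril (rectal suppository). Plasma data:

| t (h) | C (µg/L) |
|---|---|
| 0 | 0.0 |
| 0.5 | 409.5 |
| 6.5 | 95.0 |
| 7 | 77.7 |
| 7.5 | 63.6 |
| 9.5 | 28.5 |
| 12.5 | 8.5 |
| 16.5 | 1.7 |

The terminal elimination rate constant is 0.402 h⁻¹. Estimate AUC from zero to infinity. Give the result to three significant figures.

AUC = 1870 µg/L·h

Trapezoidal AUC_0→16.5:
  [0→0.5]: (0.0+409.5)/2 × 0.5 = 102.375
  [0.5→6.5]: (409.5+95.0)/2 × 6 = 1513.5
  [6.5→7]: (95.0+77.7)/2 × 0.5 = 43.175
  [7→7.5]: (77.7+63.6)/2 × 0.5 = 35.325
  [7.5→9.5]: (63.6+28.5)/2 × 2 = 92.1
  [9.5→12.5]: (28.5+8.5)/2 × 3 = 55.5
  [12.5→16.5]: (8.5+1.7)/2 × 4 = 20.4
  Sum = 1862.375 µg/L·h
Extrapolated tail: C_last / k_e = 1.7 / 0.402 = 4.229
AUC_0→∞ = 1862.375 + 4.229 = 1866.604 µg/L·h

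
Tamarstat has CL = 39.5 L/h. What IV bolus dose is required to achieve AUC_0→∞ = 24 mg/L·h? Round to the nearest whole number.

Dose_iv = CL × AUC_0→∞
     = 39.5 × 24 = 948 mg

Dose = 948 mg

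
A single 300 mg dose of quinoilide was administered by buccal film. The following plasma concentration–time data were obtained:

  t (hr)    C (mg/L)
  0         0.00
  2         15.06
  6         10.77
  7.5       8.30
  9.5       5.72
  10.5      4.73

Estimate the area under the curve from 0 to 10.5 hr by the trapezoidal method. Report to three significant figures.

AUC = 100 mg/L·hr

Trapezoidal AUC_0→10.5:
  [0→2]: (0.00+15.06)/2 × 2 = 15.06
  [2→6]: (15.06+10.77)/2 × 4 = 51.66
  [6→7.5]: (10.77+8.30)/2 × 1.5 = 14.3025
  [7.5→9.5]: (8.30+5.72)/2 × 2 = 14.02
  [9.5→10.5]: (5.72+4.73)/2 × 1 = 5.225
  Sum = 100.2675 mg/L·hr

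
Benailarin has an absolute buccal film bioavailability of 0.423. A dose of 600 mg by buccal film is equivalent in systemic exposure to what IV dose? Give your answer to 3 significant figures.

Systemic exposure from an extravascular dose = F × D_ev, so the equivalent IV dose is F × D_ev.
D_iv = F × D_ev = 0.423 × 600 = 253.8 mg

D_iv = 254 mg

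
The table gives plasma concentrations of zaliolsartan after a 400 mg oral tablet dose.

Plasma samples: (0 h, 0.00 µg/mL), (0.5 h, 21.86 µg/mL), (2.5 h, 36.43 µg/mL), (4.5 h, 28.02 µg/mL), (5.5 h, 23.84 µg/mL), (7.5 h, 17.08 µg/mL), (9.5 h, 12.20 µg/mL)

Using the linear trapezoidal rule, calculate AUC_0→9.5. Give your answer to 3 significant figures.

AUC = 224 µg/mL·h

Trapezoidal AUC_0→9.5:
  [0→0.5]: (0.00+21.86)/2 × 0.5 = 5.465
  [0.5→2.5]: (21.86+36.43)/2 × 2 = 58.29
  [2.5→4.5]: (36.43+28.02)/2 × 2 = 64.45
  [4.5→5.5]: (28.02+23.84)/2 × 1 = 25.93
  [5.5→7.5]: (23.84+17.08)/2 × 2 = 40.92
  [7.5→9.5]: (17.08+12.20)/2 × 2 = 29.28
  Sum = 224.335 µg/mL·h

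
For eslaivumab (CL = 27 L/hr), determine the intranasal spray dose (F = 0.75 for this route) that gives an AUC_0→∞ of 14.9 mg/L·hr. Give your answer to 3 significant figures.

Dose = 536 mg

Dose = CL × AUC_0→∞ / F
     = 27 × 14.9 / 0.75 = 536.4 mg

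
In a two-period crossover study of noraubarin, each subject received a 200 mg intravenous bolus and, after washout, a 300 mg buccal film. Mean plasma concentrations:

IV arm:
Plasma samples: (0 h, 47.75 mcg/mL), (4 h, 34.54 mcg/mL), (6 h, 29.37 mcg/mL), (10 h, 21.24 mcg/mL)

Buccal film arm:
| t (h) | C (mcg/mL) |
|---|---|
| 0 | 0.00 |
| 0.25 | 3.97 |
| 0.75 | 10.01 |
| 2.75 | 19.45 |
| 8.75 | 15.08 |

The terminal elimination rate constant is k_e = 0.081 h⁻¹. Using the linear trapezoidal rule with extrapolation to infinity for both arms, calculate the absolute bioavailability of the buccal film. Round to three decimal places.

Trapezoidal AUC_0→10 (IV):
  [0→4]: (47.75+34.54)/2 × 4 = 164.58
  [4→6]: (34.54+29.37)/2 × 2 = 63.91
  [6→10]: (29.37+21.24)/2 × 4 = 101.22
  Sum = 329.71 mcg/mL·h
IV tail: 21.24/0.081 = 262.222; AUC_iv,0→∞ = 329.71 + 262.222 = 591.932 mcg/mL·h
Trapezoidal AUC_0→8.75 (buccal film):
  [0→0.25]: (0.00+3.97)/2 × 0.25 = 0.49625
  [0.25→0.75]: (3.97+10.01)/2 × 0.5 = 3.495
  [0.75→2.75]: (10.01+19.45)/2 × 2 = 29.46
  [2.75→8.75]: (19.45+15.08)/2 × 6 = 103.59
  Sum = 137.04125 mcg/mL·h
buccal film tail: 15.08/0.081 = 186.173; AUC_ev,0→∞ = 137.04125 + 186.173 = 323.21425 mcg/mL·h
F = (AUC_ev/D_ev)/(AUC_iv/D_iv) = (323.21425/300)/(591.932/200) = 1.07738/2.95966 = 0.3640

F = 0.364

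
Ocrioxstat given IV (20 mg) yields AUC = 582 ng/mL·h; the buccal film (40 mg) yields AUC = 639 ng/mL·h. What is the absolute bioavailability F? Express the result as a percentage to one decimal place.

F = (AUC_ev / D_ev) / (AUC_iv / D_iv)
  = (639/40) / (582/20)
  = 15.975 / 29.1 = 0.5490
  = 54.90%

F = 54.9%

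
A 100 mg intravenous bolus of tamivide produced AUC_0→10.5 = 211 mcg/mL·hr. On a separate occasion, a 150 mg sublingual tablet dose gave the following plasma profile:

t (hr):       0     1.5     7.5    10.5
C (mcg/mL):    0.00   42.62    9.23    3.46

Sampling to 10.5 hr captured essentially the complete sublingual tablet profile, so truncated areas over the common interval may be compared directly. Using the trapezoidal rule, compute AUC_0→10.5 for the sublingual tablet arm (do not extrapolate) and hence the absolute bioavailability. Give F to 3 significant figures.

Trapezoidal AUC_0→10.5 (sublingual tablet):
  [0→1.5]: (0.00+42.62)/2 × 1.5 = 31.965
  [1.5→7.5]: (42.62+9.23)/2 × 6 = 155.55
  [7.5→10.5]: (9.23+3.46)/2 × 3 = 19.035
  Sum = 206.55 mcg/mL·hr
F = (AUC_ev/D_ev)/(AUC_iv/D_iv) = (206.55/150)/(211/100) = 1.377/2.11 = 0.6526

F = 0.653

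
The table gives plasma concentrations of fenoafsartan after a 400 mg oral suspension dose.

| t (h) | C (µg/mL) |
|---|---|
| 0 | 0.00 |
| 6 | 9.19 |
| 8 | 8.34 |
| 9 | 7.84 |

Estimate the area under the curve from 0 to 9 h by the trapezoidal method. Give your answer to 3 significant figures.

Trapezoidal AUC_0→9:
  [0→6]: (0.00+9.19)/2 × 6 = 27.57
  [6→8]: (9.19+8.34)/2 × 2 = 17.53
  [8→9]: (8.34+7.84)/2 × 1 = 8.09
  Sum = 53.19 µg/mL·h

AUC = 53.2 µg/mL·h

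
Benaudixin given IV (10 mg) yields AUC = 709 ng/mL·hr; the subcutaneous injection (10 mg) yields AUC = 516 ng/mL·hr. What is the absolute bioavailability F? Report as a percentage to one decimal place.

F = (AUC_ev / D_ev) / (AUC_iv / D_iv)
  = (516/10) / (709/10)
  = 51.6 / 70.9 = 0.7278
  = 72.78%

F = 72.8%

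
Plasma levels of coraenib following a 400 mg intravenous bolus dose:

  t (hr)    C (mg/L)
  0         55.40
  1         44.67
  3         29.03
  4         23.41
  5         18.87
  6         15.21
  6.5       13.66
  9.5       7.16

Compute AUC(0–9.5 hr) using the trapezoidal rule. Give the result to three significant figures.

Trapezoidal AUC_0→9.5:
  [0→1]: (55.40+44.67)/2 × 1 = 50.035
  [1→3]: (44.67+29.03)/2 × 2 = 73.7
  [3→4]: (29.03+23.41)/2 × 1 = 26.22
  [4→5]: (23.41+18.87)/2 × 1 = 21.14
  [5→6]: (18.87+15.21)/2 × 1 = 17.04
  [6→6.5]: (15.21+13.66)/2 × 0.5 = 7.2175
  [6.5→9.5]: (13.66+7.16)/2 × 3 = 31.23
  Sum = 226.5825 mg/L·hr

AUC = 227 mg/L·hr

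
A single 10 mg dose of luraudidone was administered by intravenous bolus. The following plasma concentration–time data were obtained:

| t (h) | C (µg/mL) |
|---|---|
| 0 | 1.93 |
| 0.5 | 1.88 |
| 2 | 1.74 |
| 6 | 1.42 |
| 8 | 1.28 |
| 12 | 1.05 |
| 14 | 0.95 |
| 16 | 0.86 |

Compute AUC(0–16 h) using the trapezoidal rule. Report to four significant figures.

Trapezoidal AUC_0→16:
  [0→0.5]: (1.93+1.88)/2 × 0.5 = 0.9525
  [0.5→2]: (1.88+1.74)/2 × 1.5 = 2.715
  [2→6]: (1.74+1.42)/2 × 4 = 6.32
  [6→8]: (1.42+1.28)/2 × 2 = 2.7
  [8→12]: (1.28+1.05)/2 × 4 = 4.66
  [12→14]: (1.05+0.95)/2 × 2 = 2.0
  [14→16]: (0.95+0.86)/2 × 2 = 1.81
  Sum = 21.1575 µg/mL·h

AUC = 21.16 µg/mL·h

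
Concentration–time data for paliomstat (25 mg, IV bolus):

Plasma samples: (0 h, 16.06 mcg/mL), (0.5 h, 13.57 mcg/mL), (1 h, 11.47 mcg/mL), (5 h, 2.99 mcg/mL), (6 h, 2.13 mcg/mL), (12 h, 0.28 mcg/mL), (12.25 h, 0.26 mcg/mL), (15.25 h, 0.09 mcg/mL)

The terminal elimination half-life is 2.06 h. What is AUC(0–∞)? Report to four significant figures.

Trapezoidal AUC_0→15.25:
  [0→0.5]: (16.06+13.57)/2 × 0.5 = 7.4075
  [0.5→1]: (13.57+11.47)/2 × 0.5 = 6.26
  [1→5]: (11.47+2.99)/2 × 4 = 28.92
  [5→6]: (2.99+2.13)/2 × 1 = 2.56
  [6→12]: (2.13+0.28)/2 × 6 = 7.23
  [12→12.25]: (0.28+0.26)/2 × 0.25 = 0.0675
  [12.25→15.25]: (0.26+0.09)/2 × 3 = 0.525
  Sum = 52.97 mcg/mL·h
k_e = ln2 / t½ = 0.693147 / 2.06 = 0.3365 h^-1
Extrapolated tail: C_last / k_e = 0.09 / 0.3365 = 0.267
AUC_0→∞ = 52.97 + 0.267 = 53.237 mcg/mL·h

AUC = 53.24 mcg/mL·h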